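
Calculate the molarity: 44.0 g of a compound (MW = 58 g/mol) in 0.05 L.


C = (mass / MW) / volume
C = (44.0 / 58) / 0.05
C = 15.1724 M

15.1724 M


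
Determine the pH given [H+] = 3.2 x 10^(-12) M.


pH = -log10([H+])
pH = -log10(3.2 x 10^(-12))
pH = 11.4949

11.4949


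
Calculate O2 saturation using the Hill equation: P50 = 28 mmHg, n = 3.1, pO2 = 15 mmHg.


Y = pO2^n / (P50^n + pO2^n)
Y = 15^3.1 / (28^3.1 + 15^3.1)
Y = 12.62%

12.62%


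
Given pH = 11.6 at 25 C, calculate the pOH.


pOH = 14 - pH
pOH = 14 - 11.6
pOH = 2.4

2.4


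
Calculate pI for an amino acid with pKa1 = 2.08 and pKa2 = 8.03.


pI = (pKa1 + pKa2) / 2
pI = (2.08 + 8.03) / 2
pI = 5.055

5.055


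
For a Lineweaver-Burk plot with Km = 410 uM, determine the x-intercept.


x-intercept = -1/Km
= -1/410
= -0.0024 1/uM

-0.0024 1/uM


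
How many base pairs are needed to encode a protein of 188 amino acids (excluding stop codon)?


Each amino acid = 1 codon = 3 bp
bp = 188 * 3 = 564 bp

564 bp


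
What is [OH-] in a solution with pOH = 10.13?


[OH-] = 10^(-pOH)
[OH-] = 10^(-10.13)
[OH-] = 7.413e-11 M

7.413e-11 M


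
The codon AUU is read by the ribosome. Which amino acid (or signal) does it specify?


Standard genetic code lookup.
Codon AUU -> Ile

Ile


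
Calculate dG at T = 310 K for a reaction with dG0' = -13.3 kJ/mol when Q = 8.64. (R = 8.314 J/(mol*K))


dG = dG0' + RT * ln(Q) / 1000
dG = -13.3 + 8.314 * 310 * ln(8.64) / 1000
dG = -7.7422 kJ/mol

-7.7422 kJ/mol


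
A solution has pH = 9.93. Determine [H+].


[H+] = 10^(-pH)
[H+] = 10^(-9.93)
[H+] = 1.175e-10 M

1.175e-10 M


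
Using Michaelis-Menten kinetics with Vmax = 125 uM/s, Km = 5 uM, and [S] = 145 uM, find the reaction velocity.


v = Vmax * [S] / (Km + [S])
v = 125 * 145 / (5 + 145)
v = 120.8333 uM/s

120.8333 uM/s


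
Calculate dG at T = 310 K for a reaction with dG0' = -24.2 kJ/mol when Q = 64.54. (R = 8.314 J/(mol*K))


dG = dG0' + RT * ln(Q) / 1000
dG = -24.2 + 8.314 * 310 * ln(64.54) / 1000
dG = -13.4595 kJ/mol

-13.4595 kJ/mol


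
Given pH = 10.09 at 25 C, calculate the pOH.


pOH = 14 - pH
pOH = 14 - 10.09
pOH = 3.91

3.91


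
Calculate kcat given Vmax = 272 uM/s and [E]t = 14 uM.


kcat = Vmax / [E]t
kcat = 272 / 14
kcat = 19.4286 s^-1

19.4286 s^-1


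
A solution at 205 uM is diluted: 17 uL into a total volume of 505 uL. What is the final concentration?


C2 = C1 * V1 / V2
C2 = 205 * 17 / 505
C2 = 6.901 uM

6.901 uM


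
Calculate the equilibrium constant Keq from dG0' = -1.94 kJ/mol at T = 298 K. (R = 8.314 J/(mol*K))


Keq = exp(-dG0 * 1000 / (R * T))
Keq = exp(-(-1.94) * 1000 / (8.314 * 298))
Keq = 2.1881

2.1881


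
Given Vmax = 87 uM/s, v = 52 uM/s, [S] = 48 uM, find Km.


Km = [S] * (Vmax - v) / v
Km = 48 * (87 - 52) / 52
Km = 32.3077 uM

32.3077 uM


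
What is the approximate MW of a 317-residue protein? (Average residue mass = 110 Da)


MW = n_residues * 110 Da
MW = 317 * 110
MW = 34870 Da

34870 Da


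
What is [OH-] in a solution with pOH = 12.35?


[OH-] = 10^(-pOH)
[OH-] = 10^(-12.35)
[OH-] = 4.467e-13 M

4.467e-13 M


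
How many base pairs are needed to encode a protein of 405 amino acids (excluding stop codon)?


Each amino acid = 1 codon = 3 bp
bp = 405 * 3 = 1215 bp

1215 bp


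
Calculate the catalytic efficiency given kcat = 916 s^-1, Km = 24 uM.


Catalytic efficiency = kcat / Km
= 916 / 24
= 38.1667 uM^-1*s^-1

38.1667 uM^-1*s^-1


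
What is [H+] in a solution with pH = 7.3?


[H+] = 10^(-pH)
[H+] = 10^(-7.3)
[H+] = 5.012e-08 M

5.012e-08 M


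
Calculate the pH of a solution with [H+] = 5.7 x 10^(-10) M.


pH = -log10([H+])
pH = -log10(5.7 x 10^(-10))
pH = 9.2441

9.2441


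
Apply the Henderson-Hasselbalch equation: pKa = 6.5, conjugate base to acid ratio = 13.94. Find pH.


pH = pKa + log10([A-]/[HA])
pH = 6.5 + log10(13.94)
pH = 7.6443

7.6443


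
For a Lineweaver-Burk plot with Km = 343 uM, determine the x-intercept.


x-intercept = -1/Km
= -1/343
= -0.0029 1/uM

-0.0029 1/uM


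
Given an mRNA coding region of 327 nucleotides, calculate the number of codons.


codons = nucleotides / 3
codons = 327 / 3 = 109

109


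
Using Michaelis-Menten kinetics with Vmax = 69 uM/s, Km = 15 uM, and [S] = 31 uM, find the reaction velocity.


v = Vmax * [S] / (Km + [S])
v = 69 * 31 / (15 + 31)
v = 46.5 uM/s

46.5 uM/s


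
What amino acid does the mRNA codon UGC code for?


Standard genetic code lookup.
Codon UGC -> Cys

Cys


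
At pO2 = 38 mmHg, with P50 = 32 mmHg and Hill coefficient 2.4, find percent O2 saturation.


Y = pO2^n / (P50^n + pO2^n)
Y = 38^2.4 / (32^2.4 + 38^2.4)
Y = 60.17%

60.17%


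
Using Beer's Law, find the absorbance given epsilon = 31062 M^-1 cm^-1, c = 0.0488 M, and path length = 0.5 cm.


A = epsilon * c * l
A = 31062 * 0.0488 * 0.5
A = 757.9128

757.9128


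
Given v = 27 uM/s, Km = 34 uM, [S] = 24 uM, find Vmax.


Vmax = v * (Km + [S]) / [S]
Vmax = 27 * (34 + 24) / 24
Vmax = 65.25 uM/s

65.25 uM/s


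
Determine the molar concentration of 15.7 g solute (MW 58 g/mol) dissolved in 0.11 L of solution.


C = (mass / MW) / volume
C = (15.7 / 58) / 0.11
C = 2.4608 M

2.4608 M


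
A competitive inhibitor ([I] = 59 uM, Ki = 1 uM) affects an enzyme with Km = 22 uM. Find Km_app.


Km_app = Km * (1 + [I]/Ki)
Km_app = 22 * (1 + 59/1)
Km_app = 1320.0 uM

1320.0 uM


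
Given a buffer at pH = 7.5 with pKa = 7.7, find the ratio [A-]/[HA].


[A-]/[HA] = 10^(pH - pKa)
= 10^(7.5 - 7.7)
= 0.631

0.631


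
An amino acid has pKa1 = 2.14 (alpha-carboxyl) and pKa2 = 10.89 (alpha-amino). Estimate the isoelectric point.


pI = (pKa1 + pKa2) / 2
pI = (2.14 + 10.89) / 2
pI = 6.515

6.515


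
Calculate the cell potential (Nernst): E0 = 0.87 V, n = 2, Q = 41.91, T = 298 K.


E = E0 - (RT/nF) * ln(Q)
E = 0.87 - (8.314 * 298 / (2 * 96485)) * ln(41.91)
E = 0.822 V

0.822 V


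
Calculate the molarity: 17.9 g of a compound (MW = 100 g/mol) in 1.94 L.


C = (mass / MW) / volume
C = (17.9 / 100) / 1.94
C = 0.0923 M

0.0923 M


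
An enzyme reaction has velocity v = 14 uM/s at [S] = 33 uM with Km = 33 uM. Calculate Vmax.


Vmax = v * (Km + [S]) / [S]
Vmax = 14 * (33 + 33) / 33
Vmax = 28.0 uM/s

28.0 uM/s


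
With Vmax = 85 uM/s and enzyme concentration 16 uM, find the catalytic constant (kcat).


kcat = Vmax / [E]t
kcat = 85 / 16
kcat = 5.3125 s^-1

5.3125 s^-1


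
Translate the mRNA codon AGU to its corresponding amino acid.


Standard genetic code lookup.
Codon AGU -> Ser

Ser


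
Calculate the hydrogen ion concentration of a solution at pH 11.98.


[H+] = 10^(-pH)
[H+] = 10^(-11.98)
[H+] = 1.047e-12 M

1.047e-12 M


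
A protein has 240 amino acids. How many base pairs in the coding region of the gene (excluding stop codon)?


Each amino acid = 1 codon = 3 bp
bp = 240 * 3 = 720 bp

720 bp


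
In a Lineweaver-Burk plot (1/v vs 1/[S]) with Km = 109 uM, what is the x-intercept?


x-intercept = -1/Km
= -1/109
= -0.0092 1/uM

-0.0092 1/uM


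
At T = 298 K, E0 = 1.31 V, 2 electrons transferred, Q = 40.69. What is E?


E = E0 - (RT/nF) * ln(Q)
E = 1.31 - (8.314 * 298 / (2 * 96485)) * ln(40.69)
E = 1.2624 V

1.2624 V


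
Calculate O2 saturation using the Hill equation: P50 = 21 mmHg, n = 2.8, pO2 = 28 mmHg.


Y = pO2^n / (P50^n + pO2^n)
Y = 28^2.8 / (21^2.8 + 28^2.8)
Y = 69.12%

69.12%


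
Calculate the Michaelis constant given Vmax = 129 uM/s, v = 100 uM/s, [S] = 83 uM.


Km = [S] * (Vmax - v) / v
Km = 83 * (129 - 100) / 100
Km = 24.07 uM

24.07 uM


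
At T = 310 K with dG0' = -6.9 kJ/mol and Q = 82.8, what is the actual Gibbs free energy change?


dG = dG0' + RT * ln(Q) / 1000
dG = -6.9 + 8.314 * 310 * ln(82.8) / 1000
dG = 4.4826 kJ/mol

4.4826 kJ/mol


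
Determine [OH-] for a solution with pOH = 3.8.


[OH-] = 10^(-pOH)
[OH-] = 10^(-3.8)
[OH-] = 1.585e-04 M

1.585e-04 M


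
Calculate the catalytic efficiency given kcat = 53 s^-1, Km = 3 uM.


Catalytic efficiency = kcat / Km
= 53 / 3
= 17.6667 uM^-1*s^-1

17.6667 uM^-1*s^-1


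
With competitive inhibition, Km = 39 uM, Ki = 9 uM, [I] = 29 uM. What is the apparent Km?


Km_app = Km * (1 + [I]/Ki)
Km_app = 39 * (1 + 29/9)
Km_app = 164.6667 uM

164.6667 uM


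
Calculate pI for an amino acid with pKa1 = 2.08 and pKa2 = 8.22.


pI = (pKa1 + pKa2) / 2
pI = (2.08 + 8.22) / 2
pI = 5.15

5.15


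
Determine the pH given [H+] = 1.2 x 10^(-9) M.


pH = -log10([H+])
pH = -log10(1.2 x 10^(-9))
pH = 8.9208

8.9208


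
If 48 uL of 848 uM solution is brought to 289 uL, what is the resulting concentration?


C2 = C1 * V1 / V2
C2 = 848 * 48 / 289
C2 = 140.8443 uM

140.8443 uM


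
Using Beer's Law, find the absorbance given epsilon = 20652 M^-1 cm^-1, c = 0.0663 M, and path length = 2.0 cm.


A = epsilon * c * l
A = 20652 * 0.0663 * 2.0
A = 2738.4552

2738.4552


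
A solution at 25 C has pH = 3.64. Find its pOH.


pOH = 14 - pH
pOH = 14 - 3.64
pOH = 10.36

10.36


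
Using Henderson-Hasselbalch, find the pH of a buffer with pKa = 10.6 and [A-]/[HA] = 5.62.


pH = pKa + log10([A-]/[HA])
pH = 10.6 + log10(5.62)
pH = 11.3497

11.3497


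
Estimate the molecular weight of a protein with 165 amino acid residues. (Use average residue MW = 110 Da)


MW = n_residues * 110 Da
MW = 165 * 110
MW = 18150 Da

18150 Da


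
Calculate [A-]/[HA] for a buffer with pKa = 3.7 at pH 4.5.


[A-]/[HA] = 10^(pH - pKa)
= 10^(4.5 - 3.7)
= 6.3096

6.3096


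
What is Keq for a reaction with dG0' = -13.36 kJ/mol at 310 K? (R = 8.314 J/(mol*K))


Keq = exp(-dG0 * 1000 / (R * T))
Keq = exp(-(-13.36) * 1000 / (8.314 * 310))
Keq = 178.3306

178.3306


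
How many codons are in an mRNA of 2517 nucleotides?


codons = nucleotides / 3
codons = 2517 / 3 = 839

839


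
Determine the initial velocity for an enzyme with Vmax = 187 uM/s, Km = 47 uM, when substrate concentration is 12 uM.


v = Vmax * [S] / (Km + [S])
v = 187 * 12 / (47 + 12)
v = 38.0339 uM/s

38.0339 uM/s


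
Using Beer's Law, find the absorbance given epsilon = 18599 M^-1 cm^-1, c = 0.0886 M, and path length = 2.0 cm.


A = epsilon * c * l
A = 18599 * 0.0886 * 2.0
A = 3295.7428

3295.7428


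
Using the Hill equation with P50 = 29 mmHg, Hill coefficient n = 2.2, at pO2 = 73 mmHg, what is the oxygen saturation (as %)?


Y = pO2^n / (P50^n + pO2^n)
Y = 73^2.2 / (29^2.2 + 73^2.2)
Y = 88.4%

88.4%


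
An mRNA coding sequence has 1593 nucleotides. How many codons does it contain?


codons = nucleotides / 3
codons = 1593 / 3 = 531

531


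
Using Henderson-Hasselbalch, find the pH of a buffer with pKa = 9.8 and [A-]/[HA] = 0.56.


pH = pKa + log10([A-]/[HA])
pH = 9.8 + log10(0.56)
pH = 9.5482

9.5482


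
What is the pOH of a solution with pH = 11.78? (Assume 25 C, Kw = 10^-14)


pOH = 14 - pH
pOH = 14 - 11.78
pOH = 2.22

2.22


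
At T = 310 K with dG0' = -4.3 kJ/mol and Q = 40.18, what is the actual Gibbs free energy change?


dG = dG0' + RT * ln(Q) / 1000
dG = -4.3 + 8.314 * 310 * ln(40.18) / 1000
dG = 5.2191 kJ/mol

5.2191 kJ/mol


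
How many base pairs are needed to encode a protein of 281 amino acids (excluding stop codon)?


Each amino acid = 1 codon = 3 bp
bp = 281 * 3 = 843 bp

843 bp


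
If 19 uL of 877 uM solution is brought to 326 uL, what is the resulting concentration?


C2 = C1 * V1 / V2
C2 = 877 * 19 / 326
C2 = 51.1135 uM

51.1135 uM


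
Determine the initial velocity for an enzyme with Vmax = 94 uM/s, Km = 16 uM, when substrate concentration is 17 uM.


v = Vmax * [S] / (Km + [S])
v = 94 * 17 / (16 + 17)
v = 48.4242 uM/s

48.4242 uM/s


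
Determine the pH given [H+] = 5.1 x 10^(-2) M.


pH = -log10([H+])
pH = -log10(5.1 x 10^(-2))
pH = 1.2924

1.2924


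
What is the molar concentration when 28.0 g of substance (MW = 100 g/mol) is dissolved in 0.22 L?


C = (mass / MW) / volume
C = (28.0 / 100) / 0.22
C = 1.2727 M

1.2727 M


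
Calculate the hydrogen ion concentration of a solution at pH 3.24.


[H+] = 10^(-pH)
[H+] = 10^(-3.24)
[H+] = 5.754e-04 M

5.754e-04 M


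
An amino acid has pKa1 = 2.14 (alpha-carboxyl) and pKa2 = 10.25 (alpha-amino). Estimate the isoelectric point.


pI = (pKa1 + pKa2) / 2
pI = (2.14 + 10.25) / 2
pI = 6.195

6.195


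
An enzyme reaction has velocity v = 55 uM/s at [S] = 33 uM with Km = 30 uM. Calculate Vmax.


Vmax = v * (Km + [S]) / [S]
Vmax = 55 * (30 + 33) / 33
Vmax = 105.0 uM/s

105.0 uM/s


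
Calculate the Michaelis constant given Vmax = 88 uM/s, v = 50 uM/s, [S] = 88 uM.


Km = [S] * (Vmax - v) / v
Km = 88 * (88 - 50) / 50
Km = 66.88 uM

66.88 uM


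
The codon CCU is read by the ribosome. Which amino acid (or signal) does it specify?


Standard genetic code lookup.
Codon CCU -> Pro

Pro


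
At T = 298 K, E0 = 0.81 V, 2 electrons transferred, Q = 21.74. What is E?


E = E0 - (RT/nF) * ln(Q)
E = 0.81 - (8.314 * 298 / (2 * 96485)) * ln(21.74)
E = 0.7705 V

0.7705 V


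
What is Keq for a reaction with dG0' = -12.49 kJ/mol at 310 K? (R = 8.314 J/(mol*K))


Keq = exp(-dG0 * 1000 / (R * T))
Keq = exp(-(-12.49) * 1000 / (8.314 * 310))
Keq = 127.2408

127.2408


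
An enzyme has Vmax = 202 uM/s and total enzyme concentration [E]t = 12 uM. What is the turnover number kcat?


kcat = Vmax / [E]t
kcat = 202 / 12
kcat = 16.8333 s^-1

16.8333 s^-1


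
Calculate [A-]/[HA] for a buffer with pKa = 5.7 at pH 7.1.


[A-]/[HA] = 10^(pH - pKa)
= 10^(7.1 - 5.7)
= 25.1189

25.1189


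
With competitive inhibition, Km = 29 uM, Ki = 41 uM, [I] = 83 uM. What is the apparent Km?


Km_app = Km * (1 + [I]/Ki)
Km_app = 29 * (1 + 83/41)
Km_app = 87.7073 uM

87.7073 uM


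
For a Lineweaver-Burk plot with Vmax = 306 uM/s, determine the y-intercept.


y-intercept = 1/Vmax
= 1/306
= 0.0033 s/uM

0.0033 s/uM


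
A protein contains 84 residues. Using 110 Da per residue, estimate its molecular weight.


MW = n_residues * 110 Da
MW = 84 * 110
MW = 9240 Da

9240 Da


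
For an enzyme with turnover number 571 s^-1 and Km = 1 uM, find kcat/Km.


Catalytic efficiency = kcat / Km
= 571 / 1
= 571.0 uM^-1*s^-1

571.0 uM^-1*s^-1


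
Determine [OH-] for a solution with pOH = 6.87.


[OH-] = 10^(-pOH)
[OH-] = 10^(-6.87)
[OH-] = 1.349e-07 M

1.349e-07 M


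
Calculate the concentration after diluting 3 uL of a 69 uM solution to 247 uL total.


C2 = C1 * V1 / V2
C2 = 69 * 3 / 247
C2 = 0.8381 uM

0.8381 uM


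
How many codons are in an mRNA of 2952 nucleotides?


codons = nucleotides / 3
codons = 2952 / 3 = 984

984


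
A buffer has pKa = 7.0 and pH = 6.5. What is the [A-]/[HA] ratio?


[A-]/[HA] = 10^(pH - pKa)
= 10^(6.5 - 7.0)
= 0.3162

0.3162


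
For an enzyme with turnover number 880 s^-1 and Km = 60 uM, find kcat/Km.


Catalytic efficiency = kcat / Km
= 880 / 60
= 14.6667 uM^-1*s^-1

14.6667 uM^-1*s^-1


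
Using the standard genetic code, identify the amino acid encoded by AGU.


Standard genetic code lookup.
Codon AGU -> Ser

Ser


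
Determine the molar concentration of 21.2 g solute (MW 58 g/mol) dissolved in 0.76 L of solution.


C = (mass / MW) / volume
C = (21.2 / 58) / 0.76
C = 0.4809 M

0.4809 M


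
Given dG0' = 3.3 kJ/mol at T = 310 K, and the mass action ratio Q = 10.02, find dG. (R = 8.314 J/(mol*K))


dG = dG0' + RT * ln(Q) / 1000
dG = 3.3 + 8.314 * 310 * ln(10.02) / 1000
dG = 9.2397 kJ/mol

9.2397 kJ/mol


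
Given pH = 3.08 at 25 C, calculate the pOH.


pOH = 14 - pH
pOH = 14 - 3.08
pOH = 10.92

10.92


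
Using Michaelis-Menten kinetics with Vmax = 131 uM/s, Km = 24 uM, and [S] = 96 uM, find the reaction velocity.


v = Vmax * [S] / (Km + [S])
v = 131 * 96 / (24 + 96)
v = 104.8 uM/s

104.8 uM/s


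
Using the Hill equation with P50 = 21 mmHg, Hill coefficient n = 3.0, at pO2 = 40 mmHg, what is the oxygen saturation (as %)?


Y = pO2^n / (P50^n + pO2^n)
Y = 40^3.0 / (21^3.0 + 40^3.0)
Y = 87.36%

87.36%


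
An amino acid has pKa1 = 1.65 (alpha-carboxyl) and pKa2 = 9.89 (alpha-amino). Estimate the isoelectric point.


pI = (pKa1 + pKa2) / 2
pI = (1.65 + 9.89) / 2
pI = 5.77

5.77


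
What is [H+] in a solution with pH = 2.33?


[H+] = 10^(-pH)
[H+] = 10^(-2.33)
[H+] = 0.0047 M

0.0047 M


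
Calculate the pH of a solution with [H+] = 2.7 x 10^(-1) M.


pH = -log10([H+])
pH = -log10(2.7 x 10^(-1))
pH = 0.5686

0.5686


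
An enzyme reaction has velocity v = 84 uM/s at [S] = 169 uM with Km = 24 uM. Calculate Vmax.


Vmax = v * (Km + [S]) / [S]
Vmax = 84 * (24 + 169) / 169
Vmax = 95.929 uM/s

95.929 uM/s


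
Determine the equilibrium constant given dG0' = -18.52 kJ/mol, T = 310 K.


Keq = exp(-dG0 * 1000 / (R * T))
Keq = exp(-(-18.52) * 1000 / (8.314 * 310))
Keq = 1320.4173

1320.4173


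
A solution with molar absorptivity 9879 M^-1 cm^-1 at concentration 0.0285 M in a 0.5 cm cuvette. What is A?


A = epsilon * c * l
A = 9879 * 0.0285 * 0.5
A = 140.7758

140.7758


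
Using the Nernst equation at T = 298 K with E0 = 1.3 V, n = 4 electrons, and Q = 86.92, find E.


E = E0 - (RT/nF) * ln(Q)
E = 1.3 - (8.314 * 298 / (4 * 96485)) * ln(86.92)
E = 1.2713 V

1.2713 V


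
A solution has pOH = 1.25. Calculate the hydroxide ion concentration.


[OH-] = 10^(-pOH)
[OH-] = 10^(-1.25)
[OH-] = 0.0562 M

0.0562 M


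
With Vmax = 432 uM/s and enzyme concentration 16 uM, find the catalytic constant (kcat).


kcat = Vmax / [E]t
kcat = 432 / 16
kcat = 27.0 s^-1

27.0 s^-1


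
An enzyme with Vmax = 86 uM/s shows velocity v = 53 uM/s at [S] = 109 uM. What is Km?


Km = [S] * (Vmax - v) / v
Km = 109 * (86 - 53) / 53
Km = 67.8679 uM

67.8679 uM


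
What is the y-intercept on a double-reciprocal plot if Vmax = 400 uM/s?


y-intercept = 1/Vmax
= 1/400
= 0.0025 s/uM

0.0025 s/uM


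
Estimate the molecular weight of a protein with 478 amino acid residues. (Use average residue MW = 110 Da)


MW = n_residues * 110 Da
MW = 478 * 110
MW = 52580 Da

52580 Da


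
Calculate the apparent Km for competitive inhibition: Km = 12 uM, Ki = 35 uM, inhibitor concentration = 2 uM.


Km_app = Km * (1 + [I]/Ki)
Km_app = 12 * (1 + 2/35)
Km_app = 12.6857 uM

12.6857 uM


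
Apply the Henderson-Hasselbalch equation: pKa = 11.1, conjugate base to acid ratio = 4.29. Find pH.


pH = pKa + log10([A-]/[HA])
pH = 11.1 + log10(4.29)
pH = 11.7325

11.7325


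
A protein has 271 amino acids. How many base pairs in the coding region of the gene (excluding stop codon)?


Each amino acid = 1 codon = 3 bp
bp = 271 * 3 = 813 bp

813 bp


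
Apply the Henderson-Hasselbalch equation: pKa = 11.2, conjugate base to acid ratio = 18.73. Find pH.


pH = pKa + log10([A-]/[HA])
pH = 11.2 + log10(18.73)
pH = 12.4725

12.4725


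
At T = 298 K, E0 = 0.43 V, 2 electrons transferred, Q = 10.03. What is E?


E = E0 - (RT/nF) * ln(Q)
E = 0.43 - (8.314 * 298 / (2 * 96485)) * ln(10.03)
E = 0.4004 V

0.4004 V


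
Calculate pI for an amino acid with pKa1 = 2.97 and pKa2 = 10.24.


pI = (pKa1 + pKa2) / 2
pI = (2.97 + 10.24) / 2
pI = 6.605

6.605


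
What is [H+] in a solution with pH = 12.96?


[H+] = 10^(-pH)
[H+] = 10^(-12.96)
[H+] = 1.096e-13 M

1.096e-13 M


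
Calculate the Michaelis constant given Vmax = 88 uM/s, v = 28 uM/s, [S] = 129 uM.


Km = [S] * (Vmax - v) / v
Km = 129 * (88 - 28) / 28
Km = 276.4286 uM

276.4286 uM


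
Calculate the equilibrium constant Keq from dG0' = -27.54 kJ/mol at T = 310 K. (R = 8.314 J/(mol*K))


Keq = exp(-dG0 * 1000 / (R * T))
Keq = exp(-(-27.54) * 1000 / (8.314 * 310))
Keq = 43714.5104

43714.5104


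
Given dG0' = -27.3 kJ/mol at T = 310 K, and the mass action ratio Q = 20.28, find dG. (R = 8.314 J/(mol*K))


dG = dG0' + RT * ln(Q) / 1000
dG = -27.3 + 8.314 * 310 * ln(20.28) / 1000
dG = -19.5431 kJ/mol

-19.5431 kJ/mol


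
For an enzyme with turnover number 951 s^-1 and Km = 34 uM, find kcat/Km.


Catalytic efficiency = kcat / Km
= 951 / 34
= 27.9706 uM^-1*s^-1

27.9706 uM^-1*s^-1


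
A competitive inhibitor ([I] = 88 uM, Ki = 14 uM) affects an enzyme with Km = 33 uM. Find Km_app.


Km_app = Km * (1 + [I]/Ki)
Km_app = 33 * (1 + 88/14)
Km_app = 240.4286 uM

240.4286 uM


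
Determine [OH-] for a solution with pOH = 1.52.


[OH-] = 10^(-pOH)
[OH-] = 10^(-1.52)
[OH-] = 0.0302 M

0.0302 M


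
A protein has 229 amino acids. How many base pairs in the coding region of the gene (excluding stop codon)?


Each amino acid = 1 codon = 3 bp
bp = 229 * 3 = 687 bp

687 bp


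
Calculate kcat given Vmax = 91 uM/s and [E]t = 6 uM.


kcat = Vmax / [E]t
kcat = 91 / 6
kcat = 15.1667 s^-1

15.1667 s^-1


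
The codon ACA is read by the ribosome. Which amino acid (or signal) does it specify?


Standard genetic code lookup.
Codon ACA -> Thr

Thr


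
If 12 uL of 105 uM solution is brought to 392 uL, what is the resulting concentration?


C2 = C1 * V1 / V2
C2 = 105 * 12 / 392
C2 = 3.2143 uM

3.2143 uM


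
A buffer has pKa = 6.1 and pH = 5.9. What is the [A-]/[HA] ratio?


[A-]/[HA] = 10^(pH - pKa)
= 10^(5.9 - 6.1)
= 0.631

0.631


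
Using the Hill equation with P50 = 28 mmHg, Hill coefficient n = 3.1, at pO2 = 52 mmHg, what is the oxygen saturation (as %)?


Y = pO2^n / (P50^n + pO2^n)
Y = 52^3.1 / (28^3.1 + 52^3.1)
Y = 87.2%

87.2%


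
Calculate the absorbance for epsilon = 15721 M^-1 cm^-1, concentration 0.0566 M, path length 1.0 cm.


A = epsilon * c * l
A = 15721 * 0.0566 * 1.0
A = 889.8086

889.8086


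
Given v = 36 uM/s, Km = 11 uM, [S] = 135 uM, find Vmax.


Vmax = v * (Km + [S]) / [S]
Vmax = 36 * (11 + 135) / 135
Vmax = 38.9333 uM/s

38.9333 uM/s


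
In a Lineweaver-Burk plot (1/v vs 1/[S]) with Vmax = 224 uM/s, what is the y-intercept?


y-intercept = 1/Vmax
= 1/224
= 0.0045 s/uM

0.0045 s/uM


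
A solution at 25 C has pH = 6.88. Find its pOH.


pOH = 14 - pH
pOH = 14 - 6.88
pOH = 7.12

7.12


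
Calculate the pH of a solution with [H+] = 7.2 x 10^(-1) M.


pH = -log10([H+])
pH = -log10(7.2 x 10^(-1))
pH = 0.1427

0.1427


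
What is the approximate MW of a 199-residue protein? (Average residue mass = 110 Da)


MW = n_residues * 110 Da
MW = 199 * 110
MW = 21890 Da

21890 Da


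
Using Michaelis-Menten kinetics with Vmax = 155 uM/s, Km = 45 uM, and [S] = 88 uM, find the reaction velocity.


v = Vmax * [S] / (Km + [S])
v = 155 * 88 / (45 + 88)
v = 102.5564 uM/s

102.5564 uM/s


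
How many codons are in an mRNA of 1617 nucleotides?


codons = nucleotides / 3
codons = 1617 / 3 = 539

539


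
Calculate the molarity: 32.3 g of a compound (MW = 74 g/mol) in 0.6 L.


C = (mass / MW) / volume
C = (32.3 / 74) / 0.6
C = 0.7275 M

0.7275 M


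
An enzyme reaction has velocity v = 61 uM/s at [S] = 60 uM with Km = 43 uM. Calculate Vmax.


Vmax = v * (Km + [S]) / [S]
Vmax = 61 * (43 + 60) / 60
Vmax = 104.7167 uM/s

104.7167 uM/s


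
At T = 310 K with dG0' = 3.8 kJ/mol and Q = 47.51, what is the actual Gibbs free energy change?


dG = dG0' + RT * ln(Q) / 1000
dG = 3.8 + 8.314 * 310 * ln(47.51) / 1000
dG = 13.751 kJ/mol

13.751 kJ/mol


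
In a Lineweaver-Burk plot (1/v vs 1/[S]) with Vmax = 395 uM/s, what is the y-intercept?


y-intercept = 1/Vmax
= 1/395
= 0.0025 s/uM

0.0025 s/uM


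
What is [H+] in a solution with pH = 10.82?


[H+] = 10^(-pH)
[H+] = 10^(-10.82)
[H+] = 1.514e-11 M

1.514e-11 M


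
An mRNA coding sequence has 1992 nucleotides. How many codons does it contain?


codons = nucleotides / 3
codons = 1992 / 3 = 664

664


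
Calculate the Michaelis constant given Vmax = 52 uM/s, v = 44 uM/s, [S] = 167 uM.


Km = [S] * (Vmax - v) / v
Km = 167 * (52 - 44) / 44
Km = 30.3636 uM

30.3636 uM


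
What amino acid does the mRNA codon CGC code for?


Standard genetic code lookup.
Codon CGC -> Arg

Arg


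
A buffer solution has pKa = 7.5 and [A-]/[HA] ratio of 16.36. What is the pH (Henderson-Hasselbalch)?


pH = pKa + log10([A-]/[HA])
pH = 7.5 + log10(16.36)
pH = 8.7138

8.7138


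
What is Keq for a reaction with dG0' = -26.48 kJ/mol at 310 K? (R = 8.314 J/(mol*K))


Keq = exp(-dG0 * 1000 / (R * T))
Keq = exp(-(-26.48) * 1000 / (8.314 * 310))
Keq = 28974.1296

28974.1296


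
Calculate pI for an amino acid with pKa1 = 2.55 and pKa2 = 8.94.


pI = (pKa1 + pKa2) / 2
pI = (2.55 + 8.94) / 2
pI = 5.745

5.745


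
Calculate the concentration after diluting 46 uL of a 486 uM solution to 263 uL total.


C2 = C1 * V1 / V2
C2 = 486 * 46 / 263
C2 = 85.0038 uM

85.0038 uM


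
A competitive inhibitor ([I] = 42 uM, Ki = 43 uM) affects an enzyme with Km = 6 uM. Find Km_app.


Km_app = Km * (1 + [I]/Ki)
Km_app = 6 * (1 + 42/43)
Km_app = 11.8605 uM

11.8605 uM


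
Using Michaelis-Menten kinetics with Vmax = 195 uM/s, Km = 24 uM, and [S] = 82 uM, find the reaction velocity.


v = Vmax * [S] / (Km + [S])
v = 195 * 82 / (24 + 82)
v = 150.8491 uM/s

150.8491 uM/s


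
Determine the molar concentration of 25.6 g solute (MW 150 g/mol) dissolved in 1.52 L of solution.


C = (mass / MW) / volume
C = (25.6 / 150) / 1.52
C = 0.1123 M

0.1123 M


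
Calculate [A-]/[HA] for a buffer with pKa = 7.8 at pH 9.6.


[A-]/[HA] = 10^(pH - pKa)
= 10^(9.6 - 7.8)
= 63.0957

63.0957


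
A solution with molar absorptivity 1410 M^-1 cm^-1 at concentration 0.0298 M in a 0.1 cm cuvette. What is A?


A = epsilon * c * l
A = 1410 * 0.0298 * 0.1
A = 4.2018

4.2018


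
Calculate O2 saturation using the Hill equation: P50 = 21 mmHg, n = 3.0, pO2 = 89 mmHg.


Y = pO2^n / (P50^n + pO2^n)
Y = 89^3.0 / (21^3.0 + 89^3.0)
Y = 98.7%

98.7%


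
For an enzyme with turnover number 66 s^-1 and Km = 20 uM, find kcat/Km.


Catalytic efficiency = kcat / Km
= 66 / 20
= 3.3 uM^-1*s^-1

3.3 uM^-1*s^-1


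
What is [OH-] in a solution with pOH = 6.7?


[OH-] = 10^(-pOH)
[OH-] = 10^(-6.7)
[OH-] = 1.995e-07 M

1.995e-07 M


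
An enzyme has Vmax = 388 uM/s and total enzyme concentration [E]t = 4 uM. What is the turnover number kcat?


kcat = Vmax / [E]t
kcat = 388 / 4
kcat = 97.0 s^-1

97.0 s^-1


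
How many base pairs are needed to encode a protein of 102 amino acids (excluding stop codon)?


Each amino acid = 1 codon = 3 bp
bp = 102 * 3 = 306 bp

306 bp


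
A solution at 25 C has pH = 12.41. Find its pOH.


pOH = 14 - pH
pOH = 14 - 12.41
pOH = 1.59

1.59


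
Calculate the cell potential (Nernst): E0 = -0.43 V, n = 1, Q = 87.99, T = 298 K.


E = E0 - (RT/nF) * ln(Q)
E = -0.43 - (8.314 * 298 / (1 * 96485)) * ln(87.99)
E = -0.545 V

-0.545 V


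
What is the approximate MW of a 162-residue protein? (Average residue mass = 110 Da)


MW = n_residues * 110 Da
MW = 162 * 110
MW = 17820 Da

17820 Da


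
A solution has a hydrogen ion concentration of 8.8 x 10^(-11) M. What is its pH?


pH = -log10([H+])
pH = -log10(8.8 x 10^(-11))
pH = 10.0555

10.0555


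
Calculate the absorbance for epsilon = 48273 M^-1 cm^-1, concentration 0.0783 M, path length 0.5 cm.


A = epsilon * c * l
A = 48273 * 0.0783 * 0.5
A = 1889.8879

1889.8879


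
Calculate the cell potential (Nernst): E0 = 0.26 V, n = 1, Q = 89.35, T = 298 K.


E = E0 - (RT/nF) * ln(Q)
E = 0.26 - (8.314 * 298 / (1 * 96485)) * ln(89.35)
E = 0.1446 V

0.1446 V


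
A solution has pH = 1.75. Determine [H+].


[H+] = 10^(-pH)
[H+] = 10^(-1.75)
[H+] = 0.0178 M

0.0178 M


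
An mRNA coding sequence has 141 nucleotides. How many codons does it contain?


codons = nucleotides / 3
codons = 141 / 3 = 47

47


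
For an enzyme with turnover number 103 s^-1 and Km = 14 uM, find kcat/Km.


Catalytic efficiency = kcat / Km
= 103 / 14
= 7.3571 uM^-1*s^-1

7.3571 uM^-1*s^-1


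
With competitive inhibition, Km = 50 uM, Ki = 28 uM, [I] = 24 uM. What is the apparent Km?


Km_app = Km * (1 + [I]/Ki)
Km_app = 50 * (1 + 24/28)
Km_app = 92.8571 uM

92.8571 uM


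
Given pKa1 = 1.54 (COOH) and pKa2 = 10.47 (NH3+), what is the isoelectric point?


pI = (pKa1 + pKa2) / 2
pI = (1.54 + 10.47) / 2
pI = 6.005

6.005


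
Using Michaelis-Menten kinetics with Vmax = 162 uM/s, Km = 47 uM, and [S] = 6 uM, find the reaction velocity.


v = Vmax * [S] / (Km + [S])
v = 162 * 6 / (47 + 6)
v = 18.3396 uM/s

18.3396 uM/s


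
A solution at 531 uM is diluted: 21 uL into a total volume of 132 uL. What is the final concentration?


C2 = C1 * V1 / V2
C2 = 531 * 21 / 132
C2 = 84.4773 uM

84.4773 uM


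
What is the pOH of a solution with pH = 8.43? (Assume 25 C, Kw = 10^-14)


pOH = 14 - pH
pOH = 14 - 8.43
pOH = 5.57

5.57


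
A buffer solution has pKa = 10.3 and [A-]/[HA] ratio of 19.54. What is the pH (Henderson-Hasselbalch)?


pH = pKa + log10([A-]/[HA])
pH = 10.3 + log10(19.54)
pH = 11.5909

11.5909


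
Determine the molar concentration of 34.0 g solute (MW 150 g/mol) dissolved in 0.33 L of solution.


C = (mass / MW) / volume
C = (34.0 / 150) / 0.33
C = 0.6869 M

0.6869 M


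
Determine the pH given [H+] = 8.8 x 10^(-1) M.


pH = -log10([H+])
pH = -log10(8.8 x 10^(-1))
pH = 0.0555

0.0555


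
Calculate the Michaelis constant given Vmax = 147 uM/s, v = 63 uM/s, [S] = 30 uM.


Km = [S] * (Vmax - v) / v
Km = 30 * (147 - 63) / 63
Km = 40.0 uM

40.0 uM


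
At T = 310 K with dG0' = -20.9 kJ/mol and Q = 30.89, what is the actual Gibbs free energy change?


dG = dG0' + RT * ln(Q) / 1000
dG = -20.9 + 8.314 * 310 * ln(30.89) / 1000
dG = -12.0586 kJ/mol

-12.0586 kJ/mol


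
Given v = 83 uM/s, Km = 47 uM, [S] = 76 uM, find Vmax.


Vmax = v * (Km + [S]) / [S]
Vmax = 83 * (47 + 76) / 76
Vmax = 134.3289 uM/s

134.3289 uM/s


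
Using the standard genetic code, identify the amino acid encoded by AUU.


Standard genetic code lookup.
Codon AUU -> Ile

Ile


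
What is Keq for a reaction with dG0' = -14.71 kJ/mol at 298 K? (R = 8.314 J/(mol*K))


Keq = exp(-dG0 * 1000 / (R * T))
Keq = exp(-(-14.71) * 1000 / (8.314 * 298))
Keq = 378.897

378.897


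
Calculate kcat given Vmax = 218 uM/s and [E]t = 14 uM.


kcat = Vmax / [E]t
kcat = 218 / 14
kcat = 15.5714 s^-1

15.5714 s^-1


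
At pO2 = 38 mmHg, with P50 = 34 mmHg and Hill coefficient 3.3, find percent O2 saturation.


Y = pO2^n / (P50^n + pO2^n)
Y = 38^3.3 / (34^3.3 + 38^3.3)
Y = 59.07%

59.07%


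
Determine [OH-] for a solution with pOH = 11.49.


[OH-] = 10^(-pOH)
[OH-] = 10^(-11.49)
[OH-] = 3.236e-12 M

3.236e-12 M


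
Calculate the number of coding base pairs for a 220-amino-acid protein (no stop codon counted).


Each amino acid = 1 codon = 3 bp
bp = 220 * 3 = 660 bp

660 bp


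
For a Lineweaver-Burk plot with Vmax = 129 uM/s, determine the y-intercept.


y-intercept = 1/Vmax
= 1/129
= 0.0078 s/uM

0.0078 s/uM


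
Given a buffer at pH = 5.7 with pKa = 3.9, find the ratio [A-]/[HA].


[A-]/[HA] = 10^(pH - pKa)
= 10^(5.7 - 3.9)
= 63.0957

63.0957


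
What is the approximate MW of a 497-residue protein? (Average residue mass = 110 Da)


MW = n_residues * 110 Da
MW = 497 * 110
MW = 54670 Da

54670 Da


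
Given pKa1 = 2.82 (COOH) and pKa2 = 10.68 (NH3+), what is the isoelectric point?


pI = (pKa1 + pKa2) / 2
pI = (2.82 + 10.68) / 2
pI = 6.75

6.75


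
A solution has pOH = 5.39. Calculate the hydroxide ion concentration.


[OH-] = 10^(-pOH)
[OH-] = 10^(-5.39)
[OH-] = 4.074e-06 M

4.074e-06 M


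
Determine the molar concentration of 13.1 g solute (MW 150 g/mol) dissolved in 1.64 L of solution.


C = (mass / MW) / volume
C = (13.1 / 150) / 1.64
C = 0.0533 M

0.0533 M


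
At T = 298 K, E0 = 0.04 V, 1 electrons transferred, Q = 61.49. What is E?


E = E0 - (RT/nF) * ln(Q)
E = 0.04 - (8.314 * 298 / (1 * 96485)) * ln(61.49)
E = -0.0658 V

-0.0658 V


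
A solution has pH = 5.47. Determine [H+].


[H+] = 10^(-pH)
[H+] = 10^(-5.47)
[H+] = 3.388e-06 M

3.388e-06 M


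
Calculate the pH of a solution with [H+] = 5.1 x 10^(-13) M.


pH = -log10([H+])
pH = -log10(5.1 x 10^(-13))
pH = 12.2924

12.2924


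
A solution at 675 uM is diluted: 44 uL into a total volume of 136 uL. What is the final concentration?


C2 = C1 * V1 / V2
C2 = 675 * 44 / 136
C2 = 218.3824 uM

218.3824 uM


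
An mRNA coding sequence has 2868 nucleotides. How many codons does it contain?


codons = nucleotides / 3
codons = 2868 / 3 = 956

956


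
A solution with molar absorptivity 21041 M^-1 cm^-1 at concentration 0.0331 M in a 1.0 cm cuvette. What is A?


A = epsilon * c * l
A = 21041 * 0.0331 * 1.0
A = 696.4571

696.4571


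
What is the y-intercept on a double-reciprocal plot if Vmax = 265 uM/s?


y-intercept = 1/Vmax
= 1/265
= 0.0038 s/uM

0.0038 s/uM


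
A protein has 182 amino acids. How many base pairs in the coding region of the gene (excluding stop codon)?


Each amino acid = 1 codon = 3 bp
bp = 182 * 3 = 546 bp

546 bp


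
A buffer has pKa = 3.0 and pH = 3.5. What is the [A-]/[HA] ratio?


[A-]/[HA] = 10^(pH - pKa)
= 10^(3.5 - 3.0)
= 3.1623

3.1623


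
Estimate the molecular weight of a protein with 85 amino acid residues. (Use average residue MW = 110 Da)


MW = n_residues * 110 Da
MW = 85 * 110
MW = 9350 Da

9350 Da


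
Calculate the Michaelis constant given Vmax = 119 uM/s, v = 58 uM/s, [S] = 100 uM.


Km = [S] * (Vmax - v) / v
Km = 100 * (119 - 58) / 58
Km = 105.1724 uM

105.1724 uM


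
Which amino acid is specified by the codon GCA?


Standard genetic code lookup.
Codon GCA -> Ala

Ala


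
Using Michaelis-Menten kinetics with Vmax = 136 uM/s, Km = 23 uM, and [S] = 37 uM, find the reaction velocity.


v = Vmax * [S] / (Km + [S])
v = 136 * 37 / (23 + 37)
v = 83.8667 uM/s

83.8667 uM/s


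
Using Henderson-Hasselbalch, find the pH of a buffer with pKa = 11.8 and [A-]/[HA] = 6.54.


pH = pKa + log10([A-]/[HA])
pH = 11.8 + log10(6.54)
pH = 12.6156

12.6156


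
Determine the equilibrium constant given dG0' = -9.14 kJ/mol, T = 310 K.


Keq = exp(-dG0 * 1000 / (R * T))
Keq = exp(-(-9.14) * 1000 / (8.314 * 310))
Keq = 34.6845

34.6845


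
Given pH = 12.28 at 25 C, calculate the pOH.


pOH = 14 - pH
pOH = 14 - 12.28
pOH = 1.72

1.72


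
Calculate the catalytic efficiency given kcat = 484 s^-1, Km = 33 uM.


Catalytic efficiency = kcat / Km
= 484 / 33
= 14.6667 uM^-1*s^-1

14.6667 uM^-1*s^-1


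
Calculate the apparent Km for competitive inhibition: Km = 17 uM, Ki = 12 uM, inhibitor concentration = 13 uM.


Km_app = Km * (1 + [I]/Ki)
Km_app = 17 * (1 + 13/12)
Km_app = 35.4167 uM

35.4167 uM


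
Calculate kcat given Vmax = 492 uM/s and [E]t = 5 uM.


kcat = Vmax / [E]t
kcat = 492 / 5
kcat = 98.4 s^-1

98.4 s^-1


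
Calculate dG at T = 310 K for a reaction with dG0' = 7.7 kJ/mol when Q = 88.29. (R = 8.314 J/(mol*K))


dG = dG0' + RT * ln(Q) / 1000
dG = 7.7 + 8.314 * 310 * ln(88.29) / 1000
dG = 19.2481 kJ/mol

19.2481 kJ/mol


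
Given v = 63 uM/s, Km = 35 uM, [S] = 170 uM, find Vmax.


Vmax = v * (Km + [S]) / [S]
Vmax = 63 * (35 + 170) / 170
Vmax = 75.9706 uM/s

75.9706 uM/s


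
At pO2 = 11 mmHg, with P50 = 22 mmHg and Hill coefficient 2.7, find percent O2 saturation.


Y = pO2^n / (P50^n + pO2^n)
Y = 11^2.7 / (22^2.7 + 11^2.7)
Y = 13.34%

13.34%


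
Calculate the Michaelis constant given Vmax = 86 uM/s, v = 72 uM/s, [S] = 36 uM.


Km = [S] * (Vmax - v) / v
Km = 36 * (86 - 72) / 72
Km = 7.0 uM

7.0 uM


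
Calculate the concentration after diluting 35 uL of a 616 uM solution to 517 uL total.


C2 = C1 * V1 / V2
C2 = 616 * 35 / 517
C2 = 41.7021 uM

41.7021 uM


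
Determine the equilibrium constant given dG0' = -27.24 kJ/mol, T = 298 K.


Keq = exp(-dG0 * 1000 / (R * T))
Keq = exp(-(-27.24) * 1000 / (8.314 * 298))
Keq = 59553.7813

59553.7813


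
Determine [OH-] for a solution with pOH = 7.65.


[OH-] = 10^(-pOH)
[OH-] = 10^(-7.65)
[OH-] = 2.239e-08 M

2.239e-08 M


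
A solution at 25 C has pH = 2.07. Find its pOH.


pOH = 14 - pH
pOH = 14 - 2.07
pOH = 11.93

11.93


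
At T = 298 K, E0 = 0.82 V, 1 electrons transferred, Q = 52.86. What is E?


E = E0 - (RT/nF) * ln(Q)
E = 0.82 - (8.314 * 298 / (1 * 96485)) * ln(52.86)
E = 0.7181 V

0.7181 V


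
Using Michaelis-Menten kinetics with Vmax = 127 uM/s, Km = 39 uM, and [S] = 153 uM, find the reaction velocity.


v = Vmax * [S] / (Km + [S])
v = 127 * 153 / (39 + 153)
v = 101.2031 uM/s

101.2031 uM/s


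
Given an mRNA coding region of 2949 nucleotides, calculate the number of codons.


codons = nucleotides / 3
codons = 2949 / 3 = 983

983


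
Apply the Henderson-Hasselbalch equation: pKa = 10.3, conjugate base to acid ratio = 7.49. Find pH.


pH = pKa + log10([A-]/[HA])
pH = 10.3 + log10(7.49)
pH = 11.1745

11.1745


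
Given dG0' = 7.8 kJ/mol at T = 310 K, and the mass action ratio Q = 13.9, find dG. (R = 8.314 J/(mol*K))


dG = dG0' + RT * ln(Q) / 1000
dG = 7.8 + 8.314 * 310 * ln(13.9) / 1000
dG = 14.5833 kJ/mol

14.5833 kJ/mol


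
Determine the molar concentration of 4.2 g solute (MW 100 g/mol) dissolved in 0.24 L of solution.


C = (mass / MW) / volume
C = (4.2 / 100) / 0.24
C = 0.175 M

0.175 M


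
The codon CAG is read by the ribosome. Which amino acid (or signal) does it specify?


Standard genetic code lookup.
Codon CAG -> Gln

Gln


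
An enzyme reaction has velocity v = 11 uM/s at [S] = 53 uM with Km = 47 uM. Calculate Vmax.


Vmax = v * (Km + [S]) / [S]
Vmax = 11 * (47 + 53) / 53
Vmax = 20.7547 uM/s

20.7547 uM/s


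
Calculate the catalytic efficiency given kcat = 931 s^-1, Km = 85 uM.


Catalytic efficiency = kcat / Km
= 931 / 85
= 10.9529 uM^-1*s^-1

10.9529 uM^-1*s^-1


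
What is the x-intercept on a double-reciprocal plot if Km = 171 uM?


x-intercept = -1/Km
= -1/171
= -0.0058 1/uM

-0.0058 1/uM


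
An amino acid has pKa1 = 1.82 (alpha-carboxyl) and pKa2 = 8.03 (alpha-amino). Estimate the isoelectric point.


pI = (pKa1 + pKa2) / 2
pI = (1.82 + 8.03) / 2
pI = 4.925

4.925


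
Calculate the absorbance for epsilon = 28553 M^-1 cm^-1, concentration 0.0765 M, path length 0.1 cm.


A = epsilon * c * l
A = 28553 * 0.0765 * 0.1
A = 218.4304

218.4304


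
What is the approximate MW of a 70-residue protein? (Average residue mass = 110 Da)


MW = n_residues * 110 Da
MW = 70 * 110
MW = 7700 Da

7700 Da


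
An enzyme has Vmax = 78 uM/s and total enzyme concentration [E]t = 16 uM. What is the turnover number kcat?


kcat = Vmax / [E]t
kcat = 78 / 16
kcat = 4.875 s^-1

4.875 s^-1


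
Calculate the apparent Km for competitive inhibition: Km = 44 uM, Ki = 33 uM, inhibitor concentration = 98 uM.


Km_app = Km * (1 + [I]/Ki)
Km_app = 44 * (1 + 98/33)
Km_app = 174.6667 uM

174.6667 uM


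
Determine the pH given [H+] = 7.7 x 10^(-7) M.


pH = -log10([H+])
pH = -log10(7.7 x 10^(-7))
pH = 6.1135

6.1135


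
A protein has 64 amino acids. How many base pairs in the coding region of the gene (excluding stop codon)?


Each amino acid = 1 codon = 3 bp
bp = 64 * 3 = 192 bp

192 bp


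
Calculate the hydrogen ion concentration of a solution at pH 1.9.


[H+] = 10^(-pH)
[H+] = 10^(-1.9)
[H+] = 0.0126 M

0.0126 M


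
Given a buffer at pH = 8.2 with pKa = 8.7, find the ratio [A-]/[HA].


[A-]/[HA] = 10^(pH - pKa)
= 10^(8.2 - 8.7)
= 0.3162

0.3162
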